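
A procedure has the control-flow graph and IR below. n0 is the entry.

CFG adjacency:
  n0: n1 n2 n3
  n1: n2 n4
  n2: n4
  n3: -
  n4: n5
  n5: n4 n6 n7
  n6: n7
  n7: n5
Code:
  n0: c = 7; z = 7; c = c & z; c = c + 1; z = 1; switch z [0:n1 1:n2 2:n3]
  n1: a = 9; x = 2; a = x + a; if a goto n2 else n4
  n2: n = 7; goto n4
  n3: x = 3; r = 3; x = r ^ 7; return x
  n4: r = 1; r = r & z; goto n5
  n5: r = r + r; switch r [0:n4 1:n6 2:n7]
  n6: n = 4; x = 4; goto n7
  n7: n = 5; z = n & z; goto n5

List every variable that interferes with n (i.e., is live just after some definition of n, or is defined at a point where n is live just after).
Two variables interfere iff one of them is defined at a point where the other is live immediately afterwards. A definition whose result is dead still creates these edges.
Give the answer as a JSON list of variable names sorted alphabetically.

Answer: ["r", "z"]

Derivation:
def/use:
  n0: {c,z} / ∅
  n1: {a,x} / ∅
  n2: {n} / ∅
  n3: {r,x} / ∅
  n4: {r} / {z}
  n5: {r} / {r}
  n6: {n,x} / ∅
  n7: {n,z} / {z}

Liveness:
  live n0: ∅→{z}
  live n1: {z}→{z}
  live n2: {z}→{z}
  live n3: ∅→∅
  live n4: {z}→{r,z}
  live n5: {r,z}→{r,z}
  live n6: {r,z}→{r,z}
  live n7: {r,z}→{r,z}

Conflict graph:
  a: {x,z}
  c: {z}
  n: {r,z}
  r: {n,x,z}
  x: {a,r,z}
  z: {a,c,n,r,x}

N(n) = ["r", "z"]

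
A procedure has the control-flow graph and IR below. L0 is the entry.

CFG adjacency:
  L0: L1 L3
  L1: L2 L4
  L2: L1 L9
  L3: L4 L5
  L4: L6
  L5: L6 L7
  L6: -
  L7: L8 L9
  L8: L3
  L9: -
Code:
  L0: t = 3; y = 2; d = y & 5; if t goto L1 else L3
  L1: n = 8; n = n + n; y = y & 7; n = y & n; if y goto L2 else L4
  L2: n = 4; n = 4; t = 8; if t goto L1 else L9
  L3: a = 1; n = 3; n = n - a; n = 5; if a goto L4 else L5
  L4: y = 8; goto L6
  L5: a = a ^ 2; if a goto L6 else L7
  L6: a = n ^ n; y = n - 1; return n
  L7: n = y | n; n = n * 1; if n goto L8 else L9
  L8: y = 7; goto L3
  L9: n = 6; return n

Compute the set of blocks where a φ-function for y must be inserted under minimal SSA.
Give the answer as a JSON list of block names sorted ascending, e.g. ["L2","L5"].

Answer: ["L1", "L3", "L4", "L6", "L9"]

Working:
idom tree: L1←L0 L2←L1 L3←L0 L4←L0 L5←L3 L6←L0 L7←L5 L8←L7 L9←L0
Join-block Dom:
  L1: preds {L0,L2}: {L0} ∩ {L0,L1,L2} = {L0}; idom=L0
  L3: preds {L0,L8}: {L0} ∩ {L0,L3,L5,L7,L8} = {L0}; idom=L0
  L4: preds {L1,L3}: {L0,L1} ∩ {L0,L3} = {L0}; idom=L0
  L6: preds {L4,L5}: {L0,L4} ∩ {L0,L3,L5} = {L0}; idom=L0
  L9: preds {L2,L7}: {L0,L1,L2} ∩ {L0,L3,L5,L7} = {L0}; idom=L0

Frontier:
  join L1 pred L0: · stop@L0
  join L1 pred L2: L2→L1 stop@L0
  join L3 pred L0: · stop@L0
  join L3 pred L8: L8→L7→L5→L3 stop@L0
  join L4 pred L1: L1 stop@L0
  join L4 pred L3: L3 stop@L0
  join L6 pred L4: L4 stop@L0
  join L6 pred L5: L5→L3 stop@L0
  join L9 pred L2: L2→L1 stop@L0
  join L9 pred L7: L7→L5→L3 stop@L0
  DF(L0)=∅
  DF(L1)={L1,L4,L9}
  DF(L2)={L1,L9}
  DF(L3)={L3,L4,L6,L9}
  DF(L4)={L6}
  DF(L5)={L3,L6,L9}
  DF(L6)=∅
  DF(L7)={L3,L9}
  DF(L8)={L3}
  DF(L9)=∅

φ for y: defs {L0,L1,L4,L6,L8}
  DF⁺ = {L1,L3,L4,L6,L9}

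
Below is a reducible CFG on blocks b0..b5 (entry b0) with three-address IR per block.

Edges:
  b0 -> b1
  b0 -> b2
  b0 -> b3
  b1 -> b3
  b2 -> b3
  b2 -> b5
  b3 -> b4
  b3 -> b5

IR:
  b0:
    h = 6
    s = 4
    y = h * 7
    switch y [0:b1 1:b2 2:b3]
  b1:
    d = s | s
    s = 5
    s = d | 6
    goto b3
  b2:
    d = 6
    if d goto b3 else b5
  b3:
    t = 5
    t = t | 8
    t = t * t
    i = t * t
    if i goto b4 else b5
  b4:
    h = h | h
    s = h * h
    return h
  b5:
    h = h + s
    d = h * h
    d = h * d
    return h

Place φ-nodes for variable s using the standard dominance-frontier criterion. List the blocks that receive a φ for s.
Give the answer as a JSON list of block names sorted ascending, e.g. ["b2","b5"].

Answer: ["b3", "b5"]

Working:
idom tree: b1←b0 b2←b0 b3←b0 b4←b3 b5←b0
Join-block Dom:
  b3: preds {b0,b1,b2}: {b0} ∩ {b0,b1} ∩ {b0,b2} = {b0}; idom=b0
  b5: preds {b2,b3}: {b0,b2} ∩ {b0,b3} = {b0}; idom=b0

Frontier:
  b3←b0: walk · to b0
  b3←b1: walk b1 to b0
  b3←b2: walk b2 to b0
  b5←b2: walk b2 to b0
  b5←b3: walk b3 to b0
  b0: DF=∅
  b1: DF={b3}
  b2: DF={b3,b5}
  b3: DF={b5}
  b4: DF=∅
  b5: DF=∅

φ for s: defs {b0,b1,b4}
  DF⁺ = {b3,b5}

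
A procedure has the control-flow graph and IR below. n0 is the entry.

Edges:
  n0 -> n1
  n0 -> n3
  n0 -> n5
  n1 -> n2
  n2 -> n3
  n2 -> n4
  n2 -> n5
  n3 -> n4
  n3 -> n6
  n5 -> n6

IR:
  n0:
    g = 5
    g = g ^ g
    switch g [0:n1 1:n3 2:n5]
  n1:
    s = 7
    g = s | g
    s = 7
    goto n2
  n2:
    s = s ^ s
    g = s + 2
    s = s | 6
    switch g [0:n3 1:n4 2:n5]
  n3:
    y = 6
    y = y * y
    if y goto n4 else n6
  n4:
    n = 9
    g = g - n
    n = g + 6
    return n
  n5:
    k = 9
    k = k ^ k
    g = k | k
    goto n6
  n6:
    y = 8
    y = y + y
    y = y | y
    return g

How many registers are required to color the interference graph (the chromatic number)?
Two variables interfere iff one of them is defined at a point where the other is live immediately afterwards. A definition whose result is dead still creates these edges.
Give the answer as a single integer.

Per-block:
  n0: def={g} ue=∅
  n1: def={g,s} ue={g}
  n2: def={g,s} ue={s}
  n3: def={y} ue=∅
  n4: def={g,n} ue={g}
  n5: def={g,k} ue=∅
  n6: def={y} ue={g}

Liveness:
  live n0: ∅→{g}
  live n1: {g}→{s}
  live n2: {s}→{g}
  live n3: {g}→{g}
  live n4: {g}→∅
  live n5: ∅→{g}
  live n6: {g}→∅

Conflict graph:
  g — {n,s,y}
  k — ∅
  n — {g}
  s — {g}
  y — {g}

Chromatic number:
  clique {g,n} ⇒ need ≥ 2
  2-colouring: c0={g,k}  c1={n,s,y}
  χ = 2

Answer: 2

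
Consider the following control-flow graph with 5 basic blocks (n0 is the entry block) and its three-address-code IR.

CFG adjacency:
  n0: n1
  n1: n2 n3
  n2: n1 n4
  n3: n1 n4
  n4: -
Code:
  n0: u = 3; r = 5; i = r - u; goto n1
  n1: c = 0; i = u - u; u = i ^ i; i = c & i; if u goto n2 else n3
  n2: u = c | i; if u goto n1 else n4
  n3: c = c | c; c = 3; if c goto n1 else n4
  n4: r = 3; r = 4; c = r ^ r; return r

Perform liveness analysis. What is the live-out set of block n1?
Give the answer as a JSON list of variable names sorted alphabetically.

Per-block:
  n0: def={i,r,u} ue=∅
  n1: def={c,i,u} ue={u}
  n2: def={u} ue={c,i}
  n3: def={c} ue={c}
  n4: def={c,r} ue=∅

Backward fixpoint:
  live n0: ∅→{u}
  live n1: {u}→{c,i,u}
  live n2: {c,i}→{u}
  live n3: {c,u}→{u}
  live n4: ∅→∅

live-out(n1) = ["c", "i", "u"]

Answer: ["c", "i", "u"]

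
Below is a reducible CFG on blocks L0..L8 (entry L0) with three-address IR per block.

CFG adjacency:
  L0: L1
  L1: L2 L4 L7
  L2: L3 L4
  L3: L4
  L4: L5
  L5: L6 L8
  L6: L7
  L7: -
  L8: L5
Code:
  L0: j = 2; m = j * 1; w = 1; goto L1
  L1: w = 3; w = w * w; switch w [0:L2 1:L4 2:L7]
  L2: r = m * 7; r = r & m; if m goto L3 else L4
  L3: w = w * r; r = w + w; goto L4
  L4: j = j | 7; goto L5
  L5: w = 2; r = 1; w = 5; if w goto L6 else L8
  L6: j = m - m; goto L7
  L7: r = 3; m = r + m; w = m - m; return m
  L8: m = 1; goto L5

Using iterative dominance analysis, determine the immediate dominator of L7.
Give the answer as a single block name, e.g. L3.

idom tree: L1←L0 L2←L1 L3←L2 L4←L1 L5←L4 L6←L5 L7←L1 L8←L5
Join-block Dom:
  L4: preds {L1,L2,L3}: {L0,L1} ∩ {L0,L1,L2} ∩ {L0,L1,L2,L3} = {L0,L1}; idom=L1
  L5: preds {L4,L8}: {L0,L1,L4} ∩ {L0,L1,L4,L5,L8} = {L0,L1,L4}; idom=L4
  L7: preds {L1,L6}: {L0,L1} ∩ {L0,L1,L4,L5,L6} = {L0,L1}; idom=L1

idom(L7) = L1

Answer: L1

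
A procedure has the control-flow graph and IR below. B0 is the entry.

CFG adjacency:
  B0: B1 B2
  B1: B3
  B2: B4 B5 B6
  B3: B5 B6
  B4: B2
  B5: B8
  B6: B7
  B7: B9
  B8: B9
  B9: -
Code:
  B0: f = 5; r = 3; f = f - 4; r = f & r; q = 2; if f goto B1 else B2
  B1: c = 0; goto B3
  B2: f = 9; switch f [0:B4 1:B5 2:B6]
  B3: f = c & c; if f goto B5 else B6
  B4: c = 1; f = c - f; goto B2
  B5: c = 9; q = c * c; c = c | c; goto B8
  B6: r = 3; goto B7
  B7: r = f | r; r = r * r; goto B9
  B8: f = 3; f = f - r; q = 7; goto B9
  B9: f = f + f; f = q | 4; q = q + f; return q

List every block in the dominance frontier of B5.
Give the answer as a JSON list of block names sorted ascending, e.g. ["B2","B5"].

idom tree: B1←B0 B2←B0 B3←B1 B4←B2 B5←B0 B6←B0 B7←B6 B8←B5 B9←B0
Dom∩ at merges:
  B2: preds {B0,B4}: {B0} ∩ {B0,B2,B4} = {B0}; idom=B0
  B5: preds {B2,B3}: {B0,B2} ∩ {B0,B1,B3} = {B0}; idom=B0
  B6: preds {B2,B3}: {B0,B2} ∩ {B0,B1,B3} = {B0}; idom=B0
  B9: preds {B7,B8}: {B0,B6,B7} ∩ {B0,B5,B8} = {B0}; idom=B0

DF walk-up:
  B2←B0: walk · to B0
  B2←B4: walk B4→B2 to B0
  B5←B2: walk B2 to B0
  B5←B3: walk B3→B1 to B0
  B6←B2: walk B2 to B0
  B6←B3: walk B3→B1 to B0
  B9←B7: walk B7→B6 to B0
  B9←B8: walk B8→B5 to B0
  B0 → ∅
  B1 → {B5,B6}
  B2 → {B2,B5,B6}
  B3 → {B5,B6}
  B4 → {B2}
  B5 → {B9}
  B6 → {B9}
  B7 → {B9}
  B8 → {B9}
  B9 → ∅

DF(B5) = ["B9"]

Answer: ["B9"]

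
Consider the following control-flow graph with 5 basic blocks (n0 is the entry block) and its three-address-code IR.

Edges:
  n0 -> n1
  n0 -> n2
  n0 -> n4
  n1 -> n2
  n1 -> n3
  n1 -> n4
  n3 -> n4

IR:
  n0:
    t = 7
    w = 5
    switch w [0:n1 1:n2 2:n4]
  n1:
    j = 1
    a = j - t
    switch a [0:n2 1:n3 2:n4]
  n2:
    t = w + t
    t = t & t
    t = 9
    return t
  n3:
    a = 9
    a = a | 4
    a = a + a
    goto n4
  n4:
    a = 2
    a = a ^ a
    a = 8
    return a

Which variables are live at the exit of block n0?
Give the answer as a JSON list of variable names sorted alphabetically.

Block summaries:
  n0: def={t,w} ue=∅
  n1: def={a,j} ue={t}
  n2: def={t} ue={t,w}
  n3: def={a} ue=∅
  n4: def={a} ue=∅

Liveness:
  n0 li=∅ lo={t,w}
  n1 li={t,w} lo={t,w}
  n2 li={t,w} lo=∅
  n3 li=∅ lo=∅
  n4 li=∅ lo=∅

live-out(n0) = ["t", "w"]

Answer: ["t", "w"]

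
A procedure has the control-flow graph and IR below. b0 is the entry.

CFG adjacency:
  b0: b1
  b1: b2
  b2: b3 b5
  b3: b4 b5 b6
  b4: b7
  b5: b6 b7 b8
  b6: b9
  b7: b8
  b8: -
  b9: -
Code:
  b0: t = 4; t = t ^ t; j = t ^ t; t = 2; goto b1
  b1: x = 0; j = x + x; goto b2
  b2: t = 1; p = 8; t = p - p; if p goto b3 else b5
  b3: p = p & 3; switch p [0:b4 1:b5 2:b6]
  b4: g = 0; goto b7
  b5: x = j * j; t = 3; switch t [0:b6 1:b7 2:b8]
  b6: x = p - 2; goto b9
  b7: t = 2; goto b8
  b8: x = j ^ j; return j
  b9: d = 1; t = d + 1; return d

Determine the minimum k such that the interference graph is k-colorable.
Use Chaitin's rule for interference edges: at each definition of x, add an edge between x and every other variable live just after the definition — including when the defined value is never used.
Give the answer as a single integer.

Per-block:
  b0 def {j,t} use ∅
  b1 def {j,x} use ∅
  b2 def {p,t} use ∅
  b3 def {p} use {p}
  b4 def {g} use ∅
  b5 def {t,x} use {j}
  b6 def {x} use {p}
  b7 def {t} use ∅
  b8 def {x} use {j}
  b9 def {d,t} use ∅

Liveness:
  live b0: ∅→∅
  live b1: ∅→{j}
  live b2: {j}→{j,p}
  live b3: {j,p}→{j,p}
  live b4: {j}→{j}
  live b5: {j,p}→{j,p}
  live b6: {p}→∅
  live b7: {j}→{j}
  live b8: {j}→∅
  live b9: ∅→∅

Interference:
  d↔{t}
  g↔{j}
  j↔{g,p,t,x}
  p↔{j,t,x}
  t↔{d,j,p}
  x↔{j,p}

Colouring:
  clique {j,p,t} ⇒ need ≥ 3
  3-colouring: r0={d,j}  r1={g,p}  r2={t,x}
  χ = 3

Answer: 3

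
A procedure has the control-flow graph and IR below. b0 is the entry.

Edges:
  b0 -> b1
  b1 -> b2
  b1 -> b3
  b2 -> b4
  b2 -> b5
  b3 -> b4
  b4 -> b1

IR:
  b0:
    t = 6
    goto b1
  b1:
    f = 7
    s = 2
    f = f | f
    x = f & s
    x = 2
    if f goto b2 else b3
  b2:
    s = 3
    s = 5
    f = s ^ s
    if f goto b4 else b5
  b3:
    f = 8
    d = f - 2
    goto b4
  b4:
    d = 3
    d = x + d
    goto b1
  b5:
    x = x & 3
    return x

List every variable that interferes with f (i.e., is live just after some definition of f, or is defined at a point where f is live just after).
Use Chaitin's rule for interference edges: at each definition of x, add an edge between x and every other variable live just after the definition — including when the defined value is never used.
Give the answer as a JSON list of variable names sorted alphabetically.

Block summaries:
  b0 def {t} use ∅
  b1 def {f,s,x} use ∅
  b2 def {f,s} use ∅
  b3 def {d,f} use ∅
  b4 def {d} use {x}
  b5 def {x} use {x}

Liveness:
  live b0: ∅→∅
  live b1: ∅→{x}
  live b2: {x}→{x}
  live b3: {x}→{x}
  live b4: {x}→∅
  live b5: {x}→∅

Conflict graph:
  d↔{x}
  f↔{s,x}
  s↔{f,x}
  t↔∅
  x↔{d,f,s}

N(f) = ["s", "x"]

Answer: ["s", "x"]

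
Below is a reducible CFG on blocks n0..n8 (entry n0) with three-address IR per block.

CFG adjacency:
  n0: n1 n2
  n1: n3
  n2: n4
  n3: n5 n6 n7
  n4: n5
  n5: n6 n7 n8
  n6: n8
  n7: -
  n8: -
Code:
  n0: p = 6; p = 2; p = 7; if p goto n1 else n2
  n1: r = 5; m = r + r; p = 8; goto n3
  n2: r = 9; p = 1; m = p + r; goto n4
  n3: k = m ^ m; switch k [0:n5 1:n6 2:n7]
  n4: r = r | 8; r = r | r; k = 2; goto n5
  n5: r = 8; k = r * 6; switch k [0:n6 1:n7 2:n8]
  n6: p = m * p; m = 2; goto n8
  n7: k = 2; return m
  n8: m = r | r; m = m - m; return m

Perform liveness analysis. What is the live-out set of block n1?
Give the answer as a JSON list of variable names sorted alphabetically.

Answer: ["m", "p", "r"]

Derivation:
Block summaries:
  n0 def {p} use ∅
  n1 def {m,p,r} use ∅
  n2 def {m,p,r} use ∅
  n3 def {k} use {m}
  n4 def {k,r} use {r}
  n5 def {k,r} use ∅
  n6 def {m,p} use {m,p}
  n7 def {k} use {m}
  n8 def {m} use {r}

Backward fixpoint:
  live n0: ∅→∅
  live n1: ∅→{m,p,r}
  live n2: ∅→{m,p,r}
  live n3: {m,p,r}→{m,p,r}
  live n4: {m,p,r}→{m,p}
  live n5: {m,p}→{m,p,r}
  live n6: {m,p,r}→{r}
  live n7: {m}→∅
  live n8: {r}→∅

live-out(n1) = ["m", "p", "r"]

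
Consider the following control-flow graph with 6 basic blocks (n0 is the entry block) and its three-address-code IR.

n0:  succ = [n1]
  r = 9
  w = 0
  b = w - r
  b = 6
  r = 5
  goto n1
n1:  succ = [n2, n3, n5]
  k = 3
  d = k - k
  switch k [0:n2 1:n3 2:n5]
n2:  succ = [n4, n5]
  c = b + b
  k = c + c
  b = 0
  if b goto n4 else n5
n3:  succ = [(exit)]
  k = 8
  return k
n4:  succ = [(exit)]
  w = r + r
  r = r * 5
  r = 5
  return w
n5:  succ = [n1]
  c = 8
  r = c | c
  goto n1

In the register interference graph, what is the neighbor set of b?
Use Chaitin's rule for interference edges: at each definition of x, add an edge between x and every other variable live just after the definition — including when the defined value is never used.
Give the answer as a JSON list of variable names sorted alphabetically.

Answer: ["c", "d", "k", "r"]

Analysis:
Per-block:
  n0 def {b,r,w} use ∅
  n1 def {d,k} use ∅
  n2 def {b,c,k} use {b}
  n3 def {k} use ∅
  n4 def {r,w} use {r}
  n5 def {c,r} use ∅

Liveness:
  n0 li=∅ lo={b,r}
  n1 li={b,r} lo={b,r}
  n2 li={b,r} lo={b,r}
  n3 li=∅ lo=∅
  n4 li={r} lo=∅
  n5 li={b} lo={b,r}

Interfere edges:
  b↔{c,d,k,r}
  c↔{b,r}
  d↔{b,k,r}
  k↔{b,d,r}
  r↔{b,c,d,k,w}
  w↔{r}

N(b) = ["c", "d", "k", "r"]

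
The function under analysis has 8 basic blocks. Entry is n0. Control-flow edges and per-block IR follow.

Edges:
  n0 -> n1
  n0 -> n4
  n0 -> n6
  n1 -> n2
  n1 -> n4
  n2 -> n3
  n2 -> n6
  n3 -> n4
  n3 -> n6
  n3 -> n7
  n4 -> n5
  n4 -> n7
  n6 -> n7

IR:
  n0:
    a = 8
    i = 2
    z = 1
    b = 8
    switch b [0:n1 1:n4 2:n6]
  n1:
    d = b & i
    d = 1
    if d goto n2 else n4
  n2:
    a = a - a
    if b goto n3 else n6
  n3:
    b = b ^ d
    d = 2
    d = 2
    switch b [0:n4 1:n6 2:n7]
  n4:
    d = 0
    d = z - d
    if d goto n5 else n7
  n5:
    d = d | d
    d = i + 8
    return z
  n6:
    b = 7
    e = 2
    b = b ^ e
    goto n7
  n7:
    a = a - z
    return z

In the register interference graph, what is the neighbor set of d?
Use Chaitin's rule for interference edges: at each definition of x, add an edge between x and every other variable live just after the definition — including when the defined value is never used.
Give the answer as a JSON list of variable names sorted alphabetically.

Answer: ["a", "b", "i", "z"]

Derivation:
Block summaries:
  n0: {a,b,i,z} / ∅
  n1: {d} / {b,i}
  n2: {a} / {a,b}
  n3: {b,d} / {b,d}
  n4: {d} / {z}
  n5: {d} / {d,i,z}
  n6: {b,e} / ∅
  n7: {a} / {a,z}

Live sets:
  n0 li=∅ lo={a,b,i,z}
  n1 li={a,b,i,z} lo={a,b,d,i,z}
  n2 li={a,b,d,i,z} lo={a,b,d,i,z}
  n3 li={a,b,d,i,z} lo={a,i,z}
  n4 li={a,i,z} lo={a,d,i,z}
  n5 li={d,i,z} lo=∅
  n6 li={a,z} lo={a,z}
  n7 li={a,z} lo=∅

Interfere edges:
  a: {b,d,e,i,z}
  b: {a,d,e,i,z}
  d: {a,b,i,z}
  e: {a,b,z}
  i: {a,b,d,z}
  z: {a,b,d,e,i}

N(d) = ["a", "b", "i", "z"]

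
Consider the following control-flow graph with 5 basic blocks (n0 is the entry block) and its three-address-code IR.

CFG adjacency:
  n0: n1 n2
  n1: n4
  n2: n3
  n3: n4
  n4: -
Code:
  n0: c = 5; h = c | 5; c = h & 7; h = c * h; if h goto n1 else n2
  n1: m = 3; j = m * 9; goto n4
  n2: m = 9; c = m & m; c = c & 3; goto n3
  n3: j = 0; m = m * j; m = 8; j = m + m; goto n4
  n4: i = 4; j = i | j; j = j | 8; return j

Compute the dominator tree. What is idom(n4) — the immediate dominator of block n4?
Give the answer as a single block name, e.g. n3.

idom tree: n1←n0 n2←n0 n3←n2 n4←n0
Dom∩ at merges:
  n4: preds {n1,n3}: {n0,n1} ∩ {n0,n2,n3} = {n0}; idom=n0

idom(n4) = n0

Answer: n0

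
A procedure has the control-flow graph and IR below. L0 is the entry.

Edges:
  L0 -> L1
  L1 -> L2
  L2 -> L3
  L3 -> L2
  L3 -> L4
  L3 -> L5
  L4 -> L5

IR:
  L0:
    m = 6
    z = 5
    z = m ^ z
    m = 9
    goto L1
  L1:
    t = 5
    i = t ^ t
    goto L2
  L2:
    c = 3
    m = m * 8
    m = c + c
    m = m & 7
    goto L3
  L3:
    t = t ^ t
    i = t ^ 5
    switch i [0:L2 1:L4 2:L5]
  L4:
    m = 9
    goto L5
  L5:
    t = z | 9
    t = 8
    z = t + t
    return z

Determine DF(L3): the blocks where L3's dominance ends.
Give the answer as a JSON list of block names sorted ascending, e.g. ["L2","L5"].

Answer: ["L2"]

Working:
idom tree: L1←L0 L2←L1 L3←L2 L4←L3 L5←L3
Dom∩ at merges:
  L2: preds {L1,L3}: {L0,L1} ∩ {L0,L1,L2,L3} = {L0,L1}; idom=L1
  L5: preds {L3,L4}: {L0,L1,L2,L3} ∩ {L0,L1,L2,L3,L4} = {L0,L1,L2,L3}; idom=L3

DF walk-up:
  L2←L1: walk · to L1
  L2←L3: walk L3→L2 to L1
  L5←L3: walk · to L3
  L5←L4: walk L4 to L3
  L0: DF=∅
  L1: DF=∅
  L2: DF={L2}
  L3: DF={L2}
  L4: DF={L5}
  L5: DF=∅

DF(L3) = ["L2"]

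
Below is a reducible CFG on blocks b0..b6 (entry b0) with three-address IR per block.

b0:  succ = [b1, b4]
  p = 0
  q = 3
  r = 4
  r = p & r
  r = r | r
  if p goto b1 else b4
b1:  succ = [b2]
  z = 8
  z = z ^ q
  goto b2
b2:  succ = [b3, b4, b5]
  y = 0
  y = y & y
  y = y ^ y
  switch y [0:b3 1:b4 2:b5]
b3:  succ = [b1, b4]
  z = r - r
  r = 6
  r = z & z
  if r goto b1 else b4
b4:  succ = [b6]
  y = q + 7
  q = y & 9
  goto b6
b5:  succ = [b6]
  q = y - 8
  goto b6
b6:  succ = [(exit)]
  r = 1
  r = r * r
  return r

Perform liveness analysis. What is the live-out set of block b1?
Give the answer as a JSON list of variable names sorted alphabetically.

Answer: ["q", "r"]

Working:
Block summaries:
  b0: {p,q,r} / ∅
  b1: {z} / {q}
  b2: {y} / ∅
  b3: {r,z} / {r}
  b4: {q,y} / {q}
  b5: {q} / {y}
  b6: {r} / ∅

Backward fixpoint:
  b0: in=∅ out={q,r}
  b1: in={q,r} out={q,r}
  b2: in={q,r} out={q,r,y}
  b3: in={q,r} out={q,r}
  b4: in={q} out=∅
  b5: in={y} out=∅
  b6: in=∅ out=∅

live-out(b1) = ["q", "r"]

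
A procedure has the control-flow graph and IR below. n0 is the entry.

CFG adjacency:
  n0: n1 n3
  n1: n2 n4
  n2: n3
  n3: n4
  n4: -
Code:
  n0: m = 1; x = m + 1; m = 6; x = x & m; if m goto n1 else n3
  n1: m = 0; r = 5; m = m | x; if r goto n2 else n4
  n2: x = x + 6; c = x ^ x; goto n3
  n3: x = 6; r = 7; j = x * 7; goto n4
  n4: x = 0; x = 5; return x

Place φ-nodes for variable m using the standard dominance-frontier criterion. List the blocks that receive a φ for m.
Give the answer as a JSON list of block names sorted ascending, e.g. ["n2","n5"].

Answer: ["n3", "n4"]

Analysis:
idom tree: n1←n0 n2←n1 n3←n0 n4←n0
Join-block Dom:
  n3: preds {n0,n2}: {n0} ∩ {n0,n1,n2} = {n0}; idom=n0
  n4: preds {n1,n3}: {n0,n1} ∩ {n0,n3} = {n0}; idom=n0

DF walk-up:
  n3←n0: walk · to n0
  n3←n2: walk n2→n1 to n0
  n4←n1: walk n1 to n0
  n4←n3: walk n3 to n0
  DF(n0)=∅
  DF(n1)={n3,n4}
  DF(n2)={n3}
  DF(n3)={n4}
  DF(n4)=∅

φ for m: defs {n0,n1}
  DF⁺ = {n3,n4}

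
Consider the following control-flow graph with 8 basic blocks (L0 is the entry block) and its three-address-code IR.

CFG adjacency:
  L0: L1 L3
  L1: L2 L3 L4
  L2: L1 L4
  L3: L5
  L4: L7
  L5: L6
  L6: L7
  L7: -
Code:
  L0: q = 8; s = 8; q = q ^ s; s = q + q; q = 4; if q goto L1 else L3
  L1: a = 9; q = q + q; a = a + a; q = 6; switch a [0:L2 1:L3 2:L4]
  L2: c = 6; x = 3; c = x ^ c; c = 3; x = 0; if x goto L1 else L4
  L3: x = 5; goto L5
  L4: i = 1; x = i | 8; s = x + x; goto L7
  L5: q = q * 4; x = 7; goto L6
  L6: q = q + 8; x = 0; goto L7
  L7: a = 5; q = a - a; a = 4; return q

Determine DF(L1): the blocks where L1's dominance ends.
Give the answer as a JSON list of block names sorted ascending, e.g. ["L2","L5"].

idom tree: L1←L0 L2←L1 L3←L0 L4←L1 L5←L3 L6←L5 L7←L0
Dom at joins:
  L1: preds {L0,L2}: {L0} ∩ {L0,L1,L2} = {L0}; idom=L0
  L3: preds {L0,L1}: {L0} ∩ {L0,L1} = {L0}; idom=L0
  L4: preds {L1,L2}: {L0,L1} ∩ {L0,L1,L2} = {L0,L1}; idom=L1
  L7: preds {L4,L6}: {L0,L1,L4} ∩ {L0,L3,L5,L6} = {L0}; idom=L0

DF walk-up:
  L1←L0: walk · to L0
  L1←L2: walk L2→L1 to L0
  L3←L0: walk · to L0
  L3←L1: walk L1 to L0
  L4←L1: walk · to L1
  L4←L2: walk L2 to L1
  L7←L4: walk L4→L1 to L0
  L7←L6: walk L6→L5→L3 to L0
  L0 → ∅
  L1 → {L1,L3,L7}
  L2 → {L1,L4}
  L3 → {L7}
  L4 → {L7}
  L5 → {L7}
  L6 → {L7}
  L7 → ∅

DF(L1) = ["L1", "L3", "L7"]

Answer: ["L1", "L3", "L7"]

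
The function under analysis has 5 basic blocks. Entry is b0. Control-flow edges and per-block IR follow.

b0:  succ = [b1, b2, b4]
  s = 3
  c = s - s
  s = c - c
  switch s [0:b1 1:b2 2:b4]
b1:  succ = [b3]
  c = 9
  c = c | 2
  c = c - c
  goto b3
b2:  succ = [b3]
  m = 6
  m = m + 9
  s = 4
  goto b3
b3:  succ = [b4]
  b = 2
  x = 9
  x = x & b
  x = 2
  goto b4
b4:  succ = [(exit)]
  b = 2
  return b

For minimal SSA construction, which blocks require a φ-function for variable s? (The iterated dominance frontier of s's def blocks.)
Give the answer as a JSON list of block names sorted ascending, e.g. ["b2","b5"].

Answer: ["b3", "b4"]

Working:
idom tree: b1←b0 b2←b0 b3←b0 b4←b0
Dom∩ at merges:
  b3: preds {b1,b2}: {b0,b1} ∩ {b0,b2} = {b0}; idom=b0
  b4: preds {b0,b3}: {b0} ∩ {b0,b3} = {b0}; idom=b0

Frontier:
  join b3 pred b1: b1 stop@b0
  join b3 pred b2: b2 stop@b0
  join b4 pred b0: · stop@b0
  join b4 pred b3: b3 stop@b0
  b0 → ∅
  b1 → {b3}
  b2 → {b3}
  b3 → {b4}
  b4 → ∅

φ for s: defs {b0,b2}
  DF⁺ = {b3,b4}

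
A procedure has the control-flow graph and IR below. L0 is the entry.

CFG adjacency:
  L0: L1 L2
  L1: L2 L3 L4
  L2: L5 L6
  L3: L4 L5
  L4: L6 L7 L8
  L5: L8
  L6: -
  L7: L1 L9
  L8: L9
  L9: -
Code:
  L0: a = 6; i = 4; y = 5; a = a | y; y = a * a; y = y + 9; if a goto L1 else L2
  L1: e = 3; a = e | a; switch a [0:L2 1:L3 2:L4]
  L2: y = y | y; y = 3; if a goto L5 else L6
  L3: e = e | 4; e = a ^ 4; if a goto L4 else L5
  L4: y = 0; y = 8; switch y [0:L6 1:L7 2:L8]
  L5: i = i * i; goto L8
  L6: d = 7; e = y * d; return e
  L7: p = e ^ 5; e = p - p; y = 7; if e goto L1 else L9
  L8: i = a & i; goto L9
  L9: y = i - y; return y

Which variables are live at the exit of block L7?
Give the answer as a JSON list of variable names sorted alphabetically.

Answer: ["a", "i", "y"]

Derivation:
Block summaries:
  L0: {a,i,y} / ∅
  L1: {a,e} / {a}
  L2: {y} / {a,y}
  L3: {e} / {a,e}
  L4: {y} / ∅
  L5: {i} / {i}
  L6: {d,e} / {y}
  L7: {e,p,y} / {e}
  L8: {i} / {a,i}
  L9: {y} / {i,y}

Liveness:
  L0: in=∅ out={a,i,y}
  L1: in={a,i,y} out={a,e,i,y}
  L2: in={a,i,y} out={a,i,y}
  L3: in={a,e,i,y} out={a,e,i,y}
  L4: in={a,e,i} out={a,e,i,y}
  L5: in={a,i,y} out={a,i,y}
  L6: in={y} out=∅
  L7: in={a,e,i} out={a,i,y}
  L8: in={a,i,y} out={i,y}
  L9: in={i,y} out=∅

live-out(L7) = ["a", "i", "y"]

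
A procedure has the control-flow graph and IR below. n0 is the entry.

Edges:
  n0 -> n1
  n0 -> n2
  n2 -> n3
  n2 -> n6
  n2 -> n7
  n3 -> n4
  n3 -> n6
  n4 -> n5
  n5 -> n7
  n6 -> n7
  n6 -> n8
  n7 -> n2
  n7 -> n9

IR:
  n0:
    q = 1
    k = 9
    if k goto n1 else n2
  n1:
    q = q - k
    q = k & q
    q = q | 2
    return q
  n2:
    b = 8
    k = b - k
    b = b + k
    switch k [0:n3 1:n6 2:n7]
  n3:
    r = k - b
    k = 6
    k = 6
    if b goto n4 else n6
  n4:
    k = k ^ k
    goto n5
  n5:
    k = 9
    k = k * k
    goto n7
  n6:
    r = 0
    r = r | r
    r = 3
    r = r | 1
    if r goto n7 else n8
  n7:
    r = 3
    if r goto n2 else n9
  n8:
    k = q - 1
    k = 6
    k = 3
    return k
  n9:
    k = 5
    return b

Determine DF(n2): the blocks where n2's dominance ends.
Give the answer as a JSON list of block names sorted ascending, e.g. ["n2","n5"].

Answer: ["n2"]

Analysis:
idom tree: n1←n0 n2←n0 n3←n2 n4←n3 n5←n4 n6←n2 n7←n2 n8←n6 n9←n7
Dom∩ at merges:
  n2: preds {n0,n7}: {n0} ∩ {n0,n2,n7} = {n0}; idom=n0
  n6: preds {n2,n3}: {n0,n2} ∩ {n0,n2,n3} = {n0,n2}; idom=n2
  n7: preds {n2,n5,n6}: {n0,n2} ∩ {n0,n2,n3,n4,n5} ∩ {n0,n2,n6} = {n0,n2}; idom=n2

DF walk-up:
  join n2 pred n0: · stop@n0
  join n2 pred n7: n7→n2 stop@n0
  join n6 pred n2: · stop@n2
  join n6 pred n3: n3 stop@n2
  join n7 pred n2: · stop@n2
  join n7 pred n5: n5→n4→n3 stop@n2
  join n7 pred n6: n6 stop@n2
  n0: DF=∅
  n1: DF=∅
  n2: DF={n2}
  n3: DF={n6,n7}
  n4: DF={n7}
  n5: DF={n7}
  n6: DF={n7}
  n7: DF={n2}
  n8: DF=∅
  n9: DF=∅

DF(n2) = ["n2"]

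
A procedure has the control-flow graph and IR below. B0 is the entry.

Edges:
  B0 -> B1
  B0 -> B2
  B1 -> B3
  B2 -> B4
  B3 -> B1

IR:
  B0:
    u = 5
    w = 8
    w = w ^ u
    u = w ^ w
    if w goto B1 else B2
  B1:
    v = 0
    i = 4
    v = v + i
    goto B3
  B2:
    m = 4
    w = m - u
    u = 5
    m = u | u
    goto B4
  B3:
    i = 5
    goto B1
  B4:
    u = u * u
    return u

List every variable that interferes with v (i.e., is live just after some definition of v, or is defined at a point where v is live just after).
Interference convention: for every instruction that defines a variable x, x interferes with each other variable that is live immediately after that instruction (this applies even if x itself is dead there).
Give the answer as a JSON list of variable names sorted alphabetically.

Per-block:
  B0: {u,w} / ∅
  B1: {i,v} / ∅
  B2: {m,u,w} / {u}
  B3: {i} / ∅
  B4: {u} / {u}

Live sets:
  live B0: ∅→{u}
  live B1: ∅→∅
  live B2: {u}→{u}
  live B3: ∅→∅
  live B4: {u}→∅

Conflict graph:
  i — {v}
  m — {u}
  u — {m,w}
  v — {i}
  w — {u}

N(v) = ["i"]

Answer: ["i"]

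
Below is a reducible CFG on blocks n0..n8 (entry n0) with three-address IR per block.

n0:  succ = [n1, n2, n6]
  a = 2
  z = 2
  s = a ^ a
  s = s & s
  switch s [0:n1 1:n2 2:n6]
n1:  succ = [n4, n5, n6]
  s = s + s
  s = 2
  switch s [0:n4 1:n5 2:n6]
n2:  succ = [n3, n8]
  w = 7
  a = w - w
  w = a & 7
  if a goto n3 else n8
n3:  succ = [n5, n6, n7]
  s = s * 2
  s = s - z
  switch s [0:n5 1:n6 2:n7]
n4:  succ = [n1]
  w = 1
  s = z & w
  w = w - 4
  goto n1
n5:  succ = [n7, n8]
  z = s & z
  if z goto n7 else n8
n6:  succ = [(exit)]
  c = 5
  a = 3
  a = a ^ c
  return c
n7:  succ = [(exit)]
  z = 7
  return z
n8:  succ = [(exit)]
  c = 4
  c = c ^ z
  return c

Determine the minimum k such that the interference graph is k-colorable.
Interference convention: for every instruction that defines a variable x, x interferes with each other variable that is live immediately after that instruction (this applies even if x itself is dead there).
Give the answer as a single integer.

Answer: 4

Analysis:
Per-block:
  n0 def {a,s,z} use ∅
  n1 def {s} use {s}
  n2 def {a,w} use ∅
  n3 def {s} use {s,z}
  n4 def {s,w} use {z}
  n5 def {z} use {s,z}
  n6 def {a,c} use ∅
  n7 def {z} use ∅
  n8 def {c} use {z}

Backward fixpoint:
  n0: in=∅ out={s,z}
  n1: in={s,z} out={s,z}
  n2: in={s,z} out={s,z}
  n3: in={s,z} out={s,z}
  n4: in={z} out={s,z}
  n5: in={s,z} out={z}
  n6: in=∅ out=∅
  n7: in=∅ out=∅
  n8: in={z} out=∅

Interference:
  a — {c,s,w,z}
  c — {a,z}
  s — {a,w,z}
  w — {a,s,z}
  z — {a,c,s,w}

Registers:
  {a,s,w,z} pairwise interfere (4-clique) ⇒ χ ≥ 4
  assign a→R0 c→R2 s→R2 w→R3 z→R1 — no edge inside a register ⇒ χ ≤ 4
  χ = 4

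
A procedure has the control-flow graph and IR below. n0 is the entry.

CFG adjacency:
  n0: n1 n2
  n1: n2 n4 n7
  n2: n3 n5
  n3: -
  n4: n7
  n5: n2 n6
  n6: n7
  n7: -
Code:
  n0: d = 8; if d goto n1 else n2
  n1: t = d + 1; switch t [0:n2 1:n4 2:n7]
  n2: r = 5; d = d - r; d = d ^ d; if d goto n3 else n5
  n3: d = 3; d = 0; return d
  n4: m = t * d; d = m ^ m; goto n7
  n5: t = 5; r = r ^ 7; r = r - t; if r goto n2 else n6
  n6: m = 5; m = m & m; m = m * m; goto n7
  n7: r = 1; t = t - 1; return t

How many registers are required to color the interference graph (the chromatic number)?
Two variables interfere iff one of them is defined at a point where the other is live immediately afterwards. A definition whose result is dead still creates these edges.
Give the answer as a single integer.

Answer: 3

Derivation:
def/use:
  n0 def {d} use ∅
  n1 def {t} use {d}
  n2 def {d,r} use {d}
  n3 def {d} use ∅
  n4 def {d,m} use {d,t}
  n5 def {r,t} use {r}
  n6 def {m} use ∅
  n7 def {r,t} use {t}

Live sets:
  live n0: ∅→{d}
  live n1: {d}→{d,t}
  live n2: {d}→{d,r}
  live n3: ∅→∅
  live n4: {d,t}→{t}
  live n5: {d,r}→{d,t}
  live n6: {t}→{t}
  live n7: {t}→∅

Interfere edges:
  d — {r,t}
  m — {t}
  r — {d,t}
  t — {d,m,r}

Registers:
  lower bound: {d,r,t} mutually conflict ⇒ χ ≥ 3
  assign d→R1 m→R1 r→R2 t→R0 — no edge inside a register ⇒ χ ≤ 3
  χ = 3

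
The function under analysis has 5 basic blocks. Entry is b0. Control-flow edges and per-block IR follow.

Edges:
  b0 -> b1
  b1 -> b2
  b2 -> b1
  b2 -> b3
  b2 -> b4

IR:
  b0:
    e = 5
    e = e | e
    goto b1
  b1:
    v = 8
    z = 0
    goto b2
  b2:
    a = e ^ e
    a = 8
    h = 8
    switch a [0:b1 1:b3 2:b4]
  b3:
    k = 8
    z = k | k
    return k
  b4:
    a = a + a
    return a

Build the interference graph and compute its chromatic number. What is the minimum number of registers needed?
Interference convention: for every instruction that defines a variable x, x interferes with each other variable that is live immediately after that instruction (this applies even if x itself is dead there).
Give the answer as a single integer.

def/use:
  b0: {e} / ∅
  b1: {v,z} / ∅
  b2: {a,h} / {e}
  b3: {k,z} / ∅
  b4: {a} / {a}

Liveness:
  b0: in=∅ out={e}
  b1: in={e} out={e}
  b2: in={e} out={a,e}
  b3: in=∅ out=∅
  b4: in={a} out=∅

Interfere edges:
  a — {e,h}
  e — {a,h,v,z}
  h — {a,e}
  k — {z}
  v — {e}
  z — {e,k}

Colouring:
  {a,e,h} pairwise interfere (3-clique) ⇒ χ ≥ 3
  assign a→c1 e→c0 h→c2 k→c0 v→c1 z→c1 — no edge inside a register ⇒ χ ≤ 3
  χ = 3

Answer: 3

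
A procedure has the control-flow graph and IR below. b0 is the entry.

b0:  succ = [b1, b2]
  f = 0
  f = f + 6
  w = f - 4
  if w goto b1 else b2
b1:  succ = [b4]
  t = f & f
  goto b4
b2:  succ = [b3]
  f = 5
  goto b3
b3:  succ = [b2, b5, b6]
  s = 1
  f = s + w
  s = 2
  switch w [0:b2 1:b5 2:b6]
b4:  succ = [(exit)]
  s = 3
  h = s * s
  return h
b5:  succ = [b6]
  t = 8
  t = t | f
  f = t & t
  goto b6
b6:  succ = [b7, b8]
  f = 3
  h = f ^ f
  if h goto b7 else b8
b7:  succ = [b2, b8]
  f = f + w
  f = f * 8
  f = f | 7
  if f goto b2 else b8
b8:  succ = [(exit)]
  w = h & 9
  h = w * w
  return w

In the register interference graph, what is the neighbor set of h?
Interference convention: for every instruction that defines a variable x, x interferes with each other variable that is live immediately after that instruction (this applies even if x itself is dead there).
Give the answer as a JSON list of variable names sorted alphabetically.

Block summaries:
  b0: {f,w} / ∅
  b1: {t} / {f}
  b2: {f} / ∅
  b3: {f,s} / {w}
  b4: {h,s} / ∅
  b5: {f,t} / {f}
  b6: {f,h} / ∅
  b7: {f} / {f,w}
  b8: {h,w} / {h}

Live sets:
  b0 li=∅ lo={f,w}
  b1 li={f} lo=∅
  b2 li={w} lo={w}
  b3 li={w} lo={f,w}
  b4 li=∅ lo=∅
  b5 li={f,w} lo={w}
  b6 li={w} lo={f,h,w}
  b7 li={f,h,w} lo={h,w}
  b8 li={h} lo=∅

Interference:
  f: {h,s,t,w}
  h: {f,w}
  s: {f,w}
  t: {f,w}
  w: {f,h,s,t}

N(h) = ["f", "w"]

Answer: ["f", "w"]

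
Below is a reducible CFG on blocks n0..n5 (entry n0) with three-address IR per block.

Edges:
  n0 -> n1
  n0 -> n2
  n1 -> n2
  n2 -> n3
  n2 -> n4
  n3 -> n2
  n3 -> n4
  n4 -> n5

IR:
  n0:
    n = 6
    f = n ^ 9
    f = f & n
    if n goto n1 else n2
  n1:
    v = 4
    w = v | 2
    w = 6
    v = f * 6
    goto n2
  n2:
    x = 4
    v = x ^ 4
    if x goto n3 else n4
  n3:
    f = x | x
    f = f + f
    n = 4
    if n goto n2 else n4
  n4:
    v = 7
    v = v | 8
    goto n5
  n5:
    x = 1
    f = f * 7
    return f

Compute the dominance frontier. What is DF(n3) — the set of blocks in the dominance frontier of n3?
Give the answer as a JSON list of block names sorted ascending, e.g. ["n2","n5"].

Answer: ["n2", "n4"]

Working:
idom tree: n1←n0 n2←n0 n3←n2 n4←n2 n5←n4
Dom∩ at merges:
  n2: preds {n0,n1,n3}: {n0} ∩ {n0,n1} ∩ {n0,n2,n3} = {n0}; idom=n0
  n4: preds {n2,n3}: {n0,n2} ∩ {n0,n2,n3} = {n0,n2}; idom=n2

DF walk-up:
  join n2 pred n0: · stop@n0
  join n2 pred n1: n1 stop@n0
  join n2 pred n3: n3→n2 stop@n0
  join n4 pred n2: · stop@n2
  join n4 pred n3: n3 stop@n2
  n0 → ∅
  n1 → {n2}
  n2 → {n2}
  n3 → {n2,n4}
  n4 → ∅
  n5 → ∅

DF(n3) = ["n2", "n4"]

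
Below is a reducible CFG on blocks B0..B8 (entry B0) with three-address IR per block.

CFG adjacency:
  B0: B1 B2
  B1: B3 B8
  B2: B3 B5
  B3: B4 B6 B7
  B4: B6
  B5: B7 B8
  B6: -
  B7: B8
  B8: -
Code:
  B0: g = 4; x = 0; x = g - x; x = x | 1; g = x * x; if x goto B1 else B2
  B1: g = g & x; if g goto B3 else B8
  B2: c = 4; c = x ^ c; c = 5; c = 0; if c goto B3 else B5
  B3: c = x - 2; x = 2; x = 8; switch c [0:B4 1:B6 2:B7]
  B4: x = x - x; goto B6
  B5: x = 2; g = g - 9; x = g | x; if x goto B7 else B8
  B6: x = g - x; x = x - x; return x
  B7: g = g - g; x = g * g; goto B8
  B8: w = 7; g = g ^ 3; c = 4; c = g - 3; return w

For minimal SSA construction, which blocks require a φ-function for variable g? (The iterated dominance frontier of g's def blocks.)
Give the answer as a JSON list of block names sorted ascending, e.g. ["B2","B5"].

Answer: ["B3", "B7", "B8"]

Derivation:
idom tree: B1←B0 B2←B0 B3←B0 B4←B3 B5←B2 B6←B3 B7←B0 B8←B0
Dom∩ at merges:
  B3: preds {B1,B2}: {B0,B1} ∩ {B0,B2} = {B0}; idom=B0
  B6: preds {B3,B4}: {B0,B3} ∩ {B0,B3,B4} = {B0,B3}; idom=B3
  B7: preds {B3,B5}: {B0,B3} ∩ {B0,B2,B5} = {B0}; idom=B0
  B8: preds {B1,B5,B7}: {B0,B1} ∩ {B0,B2,B5} ∩ {B0,B7} = {B0}; idom=B0

Frontier:
  B3←B1: walk B1 to B0
  B3←B2: walk B2 to B0
  B6←B3: walk · to B3
  B6←B4: walk B4 to B3
  B7←B3: walk B3 to B0
  B7←B5: walk B5→B2 to B0
  B8←B1: walk B1 to B0
  B8←B5: walk B5→B2 to B0
  B8←B7: walk B7 to B0
  B0 → ∅
  B1 → {B3,B8}
  B2 → {B3,B7,B8}
  B3 → {B7}
  B4 → {B6}
  B5 → {B7,B8}
  B6 → ∅
  B7 → {B8}
  B8 → ∅

φ for g: defs {B0,B1,B5,B7,B8}
  DF⁺ = {B3,B7,B8}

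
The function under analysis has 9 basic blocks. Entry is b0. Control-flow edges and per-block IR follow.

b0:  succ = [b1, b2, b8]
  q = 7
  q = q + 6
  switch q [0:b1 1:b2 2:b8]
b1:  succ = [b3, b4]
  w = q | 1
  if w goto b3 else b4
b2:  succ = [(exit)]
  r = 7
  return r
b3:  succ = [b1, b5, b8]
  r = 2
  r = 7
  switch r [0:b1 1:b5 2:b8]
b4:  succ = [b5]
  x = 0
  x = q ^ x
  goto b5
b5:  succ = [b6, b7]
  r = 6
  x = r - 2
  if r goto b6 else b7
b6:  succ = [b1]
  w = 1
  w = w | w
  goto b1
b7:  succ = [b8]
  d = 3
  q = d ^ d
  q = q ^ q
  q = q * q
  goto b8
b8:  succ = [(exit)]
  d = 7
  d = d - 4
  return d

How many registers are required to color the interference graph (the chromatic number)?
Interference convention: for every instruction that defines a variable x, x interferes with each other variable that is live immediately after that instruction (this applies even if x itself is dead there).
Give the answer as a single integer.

Answer: 3

Analysis:
Block summaries:
  b0: def={q} ue=∅
  b1: def={w} ue={q}
  b2: def={r} ue=∅
  b3: def={r} ue=∅
  b4: def={x} ue={q}
  b5: def={r,x} ue=∅
  b6: def={w} ue=∅
  b7: def={d,q} ue=∅
  b8: def={d} ue=∅

Liveness:
  b0: in=∅ out={q}
  b1: in={q} out={q}
  b2: in=∅ out=∅
  b3: in={q} out={q}
  b4: in={q} out={q}
  b5: in={q} out={q}
  b6: in={q} out={q}
  b7: in=∅ out=∅
  b8: in=∅ out=∅

Interfere edges:
  d↔∅
  q↔{r,w,x}
  r↔{q,x}
  w↔{q}
  x↔{q,r}

Colouring:
  lower bound: {q,r,x} mutually conflict ⇒ χ ≥ 3
  3-colouring: c0={d,q}  c1={r,w}  c2={x}
  χ = 3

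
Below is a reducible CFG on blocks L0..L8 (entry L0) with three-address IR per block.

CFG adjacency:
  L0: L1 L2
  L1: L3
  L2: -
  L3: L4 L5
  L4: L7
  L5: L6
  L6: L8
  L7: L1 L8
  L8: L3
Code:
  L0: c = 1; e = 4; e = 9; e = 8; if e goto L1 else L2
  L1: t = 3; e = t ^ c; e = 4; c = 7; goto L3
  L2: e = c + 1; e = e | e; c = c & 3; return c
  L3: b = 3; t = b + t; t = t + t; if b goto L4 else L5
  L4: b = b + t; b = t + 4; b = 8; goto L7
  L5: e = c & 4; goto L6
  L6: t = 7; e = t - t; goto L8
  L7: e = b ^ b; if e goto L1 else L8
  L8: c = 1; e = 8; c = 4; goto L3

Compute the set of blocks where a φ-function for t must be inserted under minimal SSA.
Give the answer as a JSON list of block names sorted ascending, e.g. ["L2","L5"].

Answer: ["L1", "L3", "L8"]

Derivation:
idom tree: L1←L0 L2←L0 L3←L1 L4←L3 L5←L3 L6←L5 L7←L4 L8←L3
Dom at joins:
  L1: preds {L0,L7}: {L0} ∩ {L0,L1,L3,L4,L7} = {L0}; idom=L0
  L3: preds {L1,L8}: {L0,L1} ∩ {L0,L1,L3,L8} = {L0,L1}; idom=L1
  L8: preds {L6,L7}: {L0,L1,L3,L5,L6} ∩ {L0,L1,L3,L4,L7} = {L0,L1,L3}; idom=L3

DF walk-up:
  L1←L0: walk · to L0
  L1←L7: walk L7→L4→L3→L1 to L0
  L3←L1: walk · to L1
  L3←L8: walk L8→L3 to L1
  L8←L6: walk L6→L5 to L3
  L8←L7: walk L7→L4 to L3
  DF(L0)=∅
  DF(L1)={L1}
  DF(L2)=∅
  DF(L3)={L1,L3}
  DF(L4)={L1,L8}
  DF(L5)={L8}
  DF(L6)={L8}
  DF(L7)={L1,L8}
  DF(L8)={L3}

φ for t: defs {L1,L3,L6}
  DF⁺ = {L1,L3,L8}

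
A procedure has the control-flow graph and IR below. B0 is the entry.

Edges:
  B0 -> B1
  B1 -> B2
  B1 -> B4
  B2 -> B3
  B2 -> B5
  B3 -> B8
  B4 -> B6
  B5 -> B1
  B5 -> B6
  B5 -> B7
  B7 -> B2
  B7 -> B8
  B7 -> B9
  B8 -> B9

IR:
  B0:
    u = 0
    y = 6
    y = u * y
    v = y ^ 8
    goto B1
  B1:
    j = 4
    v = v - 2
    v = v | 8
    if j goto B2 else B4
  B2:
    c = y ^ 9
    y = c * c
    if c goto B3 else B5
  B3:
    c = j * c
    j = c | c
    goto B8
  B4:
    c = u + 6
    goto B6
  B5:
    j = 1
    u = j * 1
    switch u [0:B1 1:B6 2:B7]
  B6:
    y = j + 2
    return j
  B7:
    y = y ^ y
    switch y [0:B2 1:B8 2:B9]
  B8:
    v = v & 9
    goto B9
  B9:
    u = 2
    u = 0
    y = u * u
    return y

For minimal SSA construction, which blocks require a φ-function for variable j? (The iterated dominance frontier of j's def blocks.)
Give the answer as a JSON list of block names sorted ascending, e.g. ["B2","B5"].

idom tree: B1←B0 B2←B1 B3←B2 B4←B1 B5←B2 B6←B1 B7←B5 B8←B2 B9←B2
Dom at joins:
  B1: preds {B0,B5}: {B0} ∩ {B0,B1,B2,B5} = {B0}; idom=B0
  B2: preds {B1,B7}: {B0,B1} ∩ {B0,B1,B2,B5,B7} = {B0,B1}; idom=B1
  B6: preds {B4,B5}: {B0,B1,B4} ∩ {B0,B1,B2,B5} = {B0,B1}; idom=B1
  B8: preds {B3,B7}: {B0,B1,B2,B3} ∩ {B0,B1,B2,B5,B7} = {B0,B1,B2}; idom=B2
  B9: preds {B7,B8}: {B0,B1,B2,B5,B7} ∩ {B0,B1,B2,B8} = {B0,B1,B2}; idom=B2

DF walk-up:
  B1←B0: walk · to B0
  B1←B5: walk B5→B2→B1 to B0
  B2←B1: walk · to B1
  B2←B7: walk B7→B5→B2 to B1
  B6←B4: walk B4 to B1
  B6←B5: walk B5→B2 to B1
  B8←B3: walk B3 to B2
  B8←B7: walk B7→B5 to B2
  B9←B7: walk B7→B5 to B2
  B9←B8: walk B8 to B2
  DF(B0)=∅
  DF(B1)={B1}
  DF(B2)={B1,B2,B6}
  DF(B3)={B8}
  DF(B4)={B6}
  DF(B5)={B1,B2,B6,B8,B9}
  DF(B6)=∅
  DF(B7)={B2,B8,B9}
  DF(B8)={B9}
  DF(B9)=∅

φ for j: defs {B1,B3,B5}
  DF⁺ = {B1,B2,B6,B8,B9}

Answer: ["B1", "B2", "B6", "B8", "B9"]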